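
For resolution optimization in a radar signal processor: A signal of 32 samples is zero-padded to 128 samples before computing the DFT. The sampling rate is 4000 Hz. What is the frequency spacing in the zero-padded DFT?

Original DFT: N = 32, resolution = f_s/N = 4000/32 = 125 Hz
Zero-padded DFT: N = 128, resolution = f_s/N = 4000/128 = 125/4 Hz
Zero-padding interpolates the spectrum (finer frequency grid)
but does NOT improve the true spectral resolution (ability to resolve close frequencies).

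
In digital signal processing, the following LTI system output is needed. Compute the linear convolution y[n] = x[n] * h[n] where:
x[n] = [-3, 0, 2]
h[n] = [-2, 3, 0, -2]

y[n] = sum_k x[k]*h[n-k]. Output length = len(x) + len(h) - 1 = 3 + 4 - 1 = 6.
y[0] = -3*-2 = 6
y[1] = 0*-2 + -3*3 = -9
y[2] = 2*-2 + 0*3 + -3*0 = -4
y[3] = 2*3 + 0*0 + -3*-2 = 12
y[4] = 2*0 + 0*-2 = 0
y[5] = 2*-2 = -4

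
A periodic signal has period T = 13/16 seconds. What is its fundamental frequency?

The fundamental frequency is the reciprocal of the period.
f = 1/T = 1/(13/16) = 16/13 Hz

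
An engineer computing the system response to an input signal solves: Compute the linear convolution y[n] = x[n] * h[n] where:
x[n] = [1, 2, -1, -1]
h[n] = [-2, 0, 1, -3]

y[n] = sum_k x[k]*h[n-k]. Output length = len(x) + len(h) - 1 = 4 + 4 - 1 = 7.
y[0] = 1*-2 = -2
y[1] = 2*-2 + 1*0 = -4
y[2] = -1*-2 + 2*0 + 1*1 = 3
y[3] = -1*-2 + -1*0 + 2*1 + 1*-3 = 1
y[4] = -1*0 + -1*1 + 2*-3 = -7
y[5] = -1*1 + -1*-3 = 2
y[6] = -1*-3 = 3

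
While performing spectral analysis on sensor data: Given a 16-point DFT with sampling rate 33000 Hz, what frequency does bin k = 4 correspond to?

The frequency of DFT bin k is: f_k = k * f_s / N
f_4 = 4 * 33000 / 16 = 8250 Hz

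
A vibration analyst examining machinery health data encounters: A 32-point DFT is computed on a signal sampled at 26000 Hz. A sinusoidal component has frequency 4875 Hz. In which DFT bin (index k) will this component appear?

DFT frequency resolution = f_s/N = 26000/32 = 1625/2 Hz
Bin index k = f_signal / resolution = 4875 / 1625/2 = 6
The signal frequency 4875 Hz falls in DFT bin k = 6.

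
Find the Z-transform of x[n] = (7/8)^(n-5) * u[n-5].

Time-shifting property: if X(z) = Z{x[n]}, then Z{x[n-d]} = z^(-d) * X(z)
X(z) = z/(z - 7/8) for x[n] = (7/8)^n * u[n]
Z{x[n-5]} = z^(-5) * z/(z - 7/8) = z^(-4)/(z - 7/8)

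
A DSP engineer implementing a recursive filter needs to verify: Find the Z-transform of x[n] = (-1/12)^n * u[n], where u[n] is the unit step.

The Z-transform of a^n * u[n] is z/(z-a) for |z| > |a|.
Here a = -1/12, so X(z) = z/(z - (-1/12)) = 12z/(12z + 1)
ROC: |z| > 1/12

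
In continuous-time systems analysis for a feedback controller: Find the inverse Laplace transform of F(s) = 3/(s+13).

Standard pair: k/(s+a) <-> k*e^(-at)*u(t)
With k=3, a=13: f(t) = 3*e^(-13t)*u(t)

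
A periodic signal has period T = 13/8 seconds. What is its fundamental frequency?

The fundamental frequency is the reciprocal of the period.
f = 1/T = 1/(13/8) = 8/13 Hz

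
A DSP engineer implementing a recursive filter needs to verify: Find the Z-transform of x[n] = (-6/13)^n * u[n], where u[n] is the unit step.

The Z-transform of a^n * u[n] is z/(z-a) for |z| > |a|.
Here a = -6/13, so X(z) = z/(z - (-6/13)) = 13z/(13z + 6)
ROC: |z| > 6/13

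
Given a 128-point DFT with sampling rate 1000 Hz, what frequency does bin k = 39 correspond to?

The frequency of DFT bin k is: f_k = k * f_s / N
f_39 = 39 * 1000 / 128 = 4875/16 Hz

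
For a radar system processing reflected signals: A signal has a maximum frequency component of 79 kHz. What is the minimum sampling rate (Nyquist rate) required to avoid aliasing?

By the Nyquist-Shannon sampling theorem,
the minimum sampling rate (Nyquist rate) must be at least 2 * f_max.
Nyquist rate = 2 * 79 kHz = 158 kHz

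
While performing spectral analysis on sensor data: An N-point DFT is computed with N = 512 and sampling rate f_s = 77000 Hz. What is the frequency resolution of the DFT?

DFT frequency resolution = f_s / N
= 77000 / 512 = 9625/64 Hz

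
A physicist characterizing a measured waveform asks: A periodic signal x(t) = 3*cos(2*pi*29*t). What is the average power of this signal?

Average power of A*cos(wt) is A^2/2.
P = 3^2 / 2 = 9/2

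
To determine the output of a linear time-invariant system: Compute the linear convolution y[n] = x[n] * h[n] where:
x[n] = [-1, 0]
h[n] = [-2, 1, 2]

y[n] = sum_k x[k]*h[n-k]. Output length = len(x) + len(h) - 1 = 2 + 3 - 1 = 4.
y[0] = -1*-2 = 2
y[1] = 0*-2 + -1*1 = -1
y[2] = 0*1 + -1*2 = -2
y[3] = 0*2 = 0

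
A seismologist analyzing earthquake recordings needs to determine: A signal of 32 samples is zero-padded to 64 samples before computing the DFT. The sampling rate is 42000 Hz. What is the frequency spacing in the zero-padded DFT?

Original DFT: N = 32, resolution = f_s/N = 42000/32 = 2625/2 Hz
Zero-padded DFT: N = 64, resolution = f_s/N = 42000/64 = 2625/4 Hz
Zero-padding interpolates the spectrum (finer frequency grid)
but does NOT improve the true spectral resolution (ability to resolve close frequencies).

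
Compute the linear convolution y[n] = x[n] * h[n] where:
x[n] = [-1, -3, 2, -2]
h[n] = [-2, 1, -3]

y[n] = sum_k x[k]*h[n-k]. Output length = len(x) + len(h) - 1 = 4 + 3 - 1 = 6.
y[0] = -1*-2 = 2
y[1] = -3*-2 + -1*1 = 5
y[2] = 2*-2 + -3*1 + -1*-3 = -4
y[3] = -2*-2 + 2*1 + -3*-3 = 15
y[4] = -2*1 + 2*-3 = -8
y[5] = -2*-3 = 6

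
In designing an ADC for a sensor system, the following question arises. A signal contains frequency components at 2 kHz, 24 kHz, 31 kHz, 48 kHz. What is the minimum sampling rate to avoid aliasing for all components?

The highest frequency component is f_max = 48 kHz.
Nyquist rate = 2 * f_max = 2 * 48 kHz = 96 kHz.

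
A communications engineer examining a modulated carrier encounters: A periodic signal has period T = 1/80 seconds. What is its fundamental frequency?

The fundamental frequency is the reciprocal of the period.
f = 1/T = 1/(1/80) = 80 Hz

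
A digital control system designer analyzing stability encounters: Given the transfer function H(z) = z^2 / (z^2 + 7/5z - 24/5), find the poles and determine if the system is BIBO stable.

Poles are roots of the denominator: z^2 + 7/5z - 24/5 = 0.
Quadratic formula: z = [-(7/5) +/- sqrt((7/5)^2 - 4*(-24/5))] / 2
Discriminant = 49/25 + 96/5 = 529/25; sqrt = 23/5.
z = (-7/5 +/- 23/5) / 2 => z = 8/5 or z = -3.
|p1| = 3, |p2| = 8/5.
For BIBO stability, all poles must lie inside the unit circle (|p| < 1).
System is UNSTABLE since at least one |p| >= 1.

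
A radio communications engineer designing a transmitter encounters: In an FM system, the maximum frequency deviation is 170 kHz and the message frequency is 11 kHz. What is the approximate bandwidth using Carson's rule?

Carson's rule: BW = 2*(delta_f + f_m)
= 2*(170 + 11) kHz = 362 kHz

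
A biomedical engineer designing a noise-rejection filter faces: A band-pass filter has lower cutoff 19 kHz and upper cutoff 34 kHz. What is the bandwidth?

Bandwidth = f_high - f_low
= 34 kHz - 19 kHz = 15 kHz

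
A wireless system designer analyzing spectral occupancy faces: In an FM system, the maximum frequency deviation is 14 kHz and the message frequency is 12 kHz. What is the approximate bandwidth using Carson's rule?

Carson's rule: BW = 2*(delta_f + f_m)
= 2*(14 + 12) kHz = 52 kHz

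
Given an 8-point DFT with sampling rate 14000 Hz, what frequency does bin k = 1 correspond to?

The frequency of DFT bin k is: f_k = k * f_s / N
f_1 = 1 * 14000 / 8 = 1750 Hz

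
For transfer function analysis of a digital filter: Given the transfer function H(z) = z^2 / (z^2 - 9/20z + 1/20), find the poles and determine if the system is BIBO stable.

Poles are roots of the denominator: z^2 - 9/20z + 1/20 = 0.
Quadratic formula: z = [-(-9/20) +/- sqrt((-9/20)^2 - 4*(1/20))] / 2
Discriminant = 81/400 - 1/5 = 1/400; sqrt = 1/20.
z = (9/20 +/- 1/20) / 2 => z = 1/4 or z = 1/5.
|p1| = 1/4, |p2| = 1/5.
For BIBO stability, all poles must lie inside the unit circle (|p| < 1).
System is STABLE since both |p| < 1.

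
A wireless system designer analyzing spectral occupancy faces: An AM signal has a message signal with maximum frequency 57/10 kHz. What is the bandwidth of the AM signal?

In AM (double-sideband), the bandwidth is twice the message frequency.
BW = 2 * f_m = 2 * 57/10 kHz = 57/5 kHz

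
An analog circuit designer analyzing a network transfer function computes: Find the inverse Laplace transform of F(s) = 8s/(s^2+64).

Standard pair: s/(s^2+w^2) <-> cos(wt)*u(t)
With k=8, w=8: f(t) = 8*cos(8t)*u(t)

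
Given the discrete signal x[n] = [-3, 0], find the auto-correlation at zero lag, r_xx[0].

The auto-correlation at zero lag r_xx[0] equals the signal energy.
r_xx[0] = sum of x[n]^2 = (-3)^2 + 0^2
= 9 + 0 = 9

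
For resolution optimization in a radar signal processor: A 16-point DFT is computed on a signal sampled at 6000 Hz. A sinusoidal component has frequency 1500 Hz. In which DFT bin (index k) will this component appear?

DFT frequency resolution = f_s/N = 6000/16 = 375 Hz
Bin index k = f_signal / resolution = 1500 / 375 = 4
The signal frequency 1500 Hz falls in DFT bin k = 4.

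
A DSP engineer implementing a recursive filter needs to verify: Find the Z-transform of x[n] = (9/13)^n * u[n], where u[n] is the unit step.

The Z-transform of a^n * u[n] is z/(z-a) for |z| > |a|.
Here a = 9/13, so X(z) = z/(z - (9/13)) = 13z/(13z - 9)
ROC: |z| > 9/13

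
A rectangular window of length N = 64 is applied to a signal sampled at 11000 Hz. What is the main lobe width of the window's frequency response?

For a rectangular window of length N,
the main lobe width in frequency is 2*f_s/N.
= 2*11000/64 = 1375/4 Hz
This determines the minimum frequency separation for resolving two sinusoids.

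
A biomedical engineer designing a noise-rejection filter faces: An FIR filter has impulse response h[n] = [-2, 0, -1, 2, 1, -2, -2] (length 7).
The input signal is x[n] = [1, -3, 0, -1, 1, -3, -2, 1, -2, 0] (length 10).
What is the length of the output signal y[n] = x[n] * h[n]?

For linear convolution, the output length is:
len(y) = len(x) + len(h) - 1 = 10 + 7 - 1 = 16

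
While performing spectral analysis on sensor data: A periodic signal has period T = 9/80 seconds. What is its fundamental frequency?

The fundamental frequency is the reciprocal of the period.
f = 1/T = 1/(9/80) = 80/9 Hz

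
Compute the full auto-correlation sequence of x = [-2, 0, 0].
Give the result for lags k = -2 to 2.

r_xx[k] = sum_m x[m]*x[m+k], indexed from 0, for k = -2 to 2:
  r_xx[-2] = x[2]*x[0] = 0
  r_xx[-1] = x[1]*x[0] + x[2]*x[1] = 0
  r_xx[0] = x[0]*x[0] + x[1]*x[1] + x[2]*x[2] = 4
  r_xx[1] = x[0]*x[1] + x[1]*x[2] = 0
  r_xx[2] = x[0]*x[2] = 0
r_xx = [0, 0, 4, 0, 0]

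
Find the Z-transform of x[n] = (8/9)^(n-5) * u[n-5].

Time-shifting property: if X(z) = Z{x[n]}, then Z{x[n-d]} = z^(-d) * X(z)
X(z) = z/(z - 8/9) for x[n] = (8/9)^n * u[n]
Z{x[n-5]} = z^(-5) * z/(z - 8/9) = z^(-4)/(z - 8/9)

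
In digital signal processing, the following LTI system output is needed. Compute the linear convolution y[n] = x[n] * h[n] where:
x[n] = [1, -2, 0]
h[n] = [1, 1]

y[n] = sum_k x[k]*h[n-k]. Output length = len(x) + len(h) - 1 = 3 + 2 - 1 = 4.
y[0] = 1*1 = 1
y[1] = -2*1 + 1*1 = -1
y[2] = 0*1 + -2*1 = -2
y[3] = 0*1 = 0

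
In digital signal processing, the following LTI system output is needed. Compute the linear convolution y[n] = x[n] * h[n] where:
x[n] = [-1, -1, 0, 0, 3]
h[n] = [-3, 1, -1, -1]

y[n] = sum_k x[k]*h[n-k]. Output length = len(x) + len(h) - 1 = 5 + 4 - 1 = 8.
y[0] = -1*-3 = 3
y[1] = -1*-3 + -1*1 = 2
y[2] = 0*-3 + -1*1 + -1*-1 = 0
y[3] = 0*-3 + 0*1 + -1*-1 + -1*-1 = 2
y[4] = 3*-3 + 0*1 + 0*-1 + -1*-1 = -8
y[5] = 3*1 + 0*-1 + 0*-1 = 3
y[6] = 3*-1 + 0*-1 = -3
y[7] = 3*-1 = -3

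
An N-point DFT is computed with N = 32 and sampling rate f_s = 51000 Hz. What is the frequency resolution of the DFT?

DFT frequency resolution = f_s / N
= 51000 / 32 = 6375/4 Hz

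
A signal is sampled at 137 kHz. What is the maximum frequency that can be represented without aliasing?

The maximum frequency that can be represented without aliasing
is the Nyquist frequency: f_max = f_s / 2 = 137 kHz / 2 = 137/2 kHz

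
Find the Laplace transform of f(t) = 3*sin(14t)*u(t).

Standard pair: sin(wt)*u(t) <-> w/(s^2+w^2)
With w = 14: L{3*sin(14t)*u(t)} = 42/(s^2+196)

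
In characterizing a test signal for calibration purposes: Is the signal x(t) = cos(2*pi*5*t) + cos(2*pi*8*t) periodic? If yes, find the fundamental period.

f1 = 5 Hz, f2 = 8 Hz
Period T1 = 1/5, T2 = 1/8
Ratio T1/T2 = 8/5, which is rational.
The signal is periodic with fundamental period T = 1/GCD(5,8) = 1 s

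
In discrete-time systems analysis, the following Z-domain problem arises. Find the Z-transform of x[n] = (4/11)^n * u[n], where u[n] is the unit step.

The Z-transform of a^n * u[n] is z/(z-a) for |z| > |a|.
Here a = 4/11, so X(z) = z/(z - (4/11)) = 11z/(11z - 4)
ROC: |z| > 4/11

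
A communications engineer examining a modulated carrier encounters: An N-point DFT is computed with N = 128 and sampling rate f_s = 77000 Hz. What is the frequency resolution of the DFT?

DFT frequency resolution = f_s / N
= 77000 / 128 = 9625/16 Hz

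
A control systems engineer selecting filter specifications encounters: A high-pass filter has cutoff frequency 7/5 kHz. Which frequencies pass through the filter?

A high-pass filter passes all frequencies above the cutoff frequency 7/5 kHz and attenuates lower frequencies.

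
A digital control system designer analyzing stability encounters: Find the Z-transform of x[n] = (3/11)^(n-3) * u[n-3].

Time-shifting property: if X(z) = Z{x[n]}, then Z{x[n-d]} = z^(-d) * X(z)
X(z) = z/(z - 3/11) for x[n] = (3/11)^n * u[n]
Z{x[n-3]} = z^(-3) * z/(z - 3/11) = z^(-2)/(z - 3/11)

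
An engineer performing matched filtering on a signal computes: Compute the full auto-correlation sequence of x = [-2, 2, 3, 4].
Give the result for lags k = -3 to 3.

r_xx[k] = sum_m x[m]*x[m+k], indexed from 0, for k = -3 to 3:
  r_xx[-3] = x[3]*x[0] = -8
  r_xx[-2] = x[2]*x[0] + x[3]*x[1] = 2
  r_xx[-1] = x[1]*x[0] + x[2]*x[1] + x[3]*x[2] = 14
  r_xx[0] = x[0]*x[0] + x[1]*x[1] + x[2]*x[2] + x[3]*x[3] = 33
  r_xx[1] = x[0]*x[1] + x[1]*x[2] + x[2]*x[3] = 14
  r_xx[2] = x[0]*x[2] + x[1]*x[3] = 2
  r_xx[3] = x[0]*x[3] = -8
r_xx = [-8, 2, 14, 33, 14, 2, -8]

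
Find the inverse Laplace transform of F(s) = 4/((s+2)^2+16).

Standard pair: w/((s+a)^2+w^2) <-> e^(-at)*sin(wt)*u(t)
With a=2, w=4: f(t) = e^(-2t)*sin(4t)*u(t)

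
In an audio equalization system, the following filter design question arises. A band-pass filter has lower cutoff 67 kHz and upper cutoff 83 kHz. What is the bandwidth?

Bandwidth = f_high - f_low
= 83 kHz - 67 kHz = 16 kHz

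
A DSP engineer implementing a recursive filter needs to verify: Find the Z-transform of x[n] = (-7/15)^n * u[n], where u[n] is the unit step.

The Z-transform of a^n * u[n] is z/(z-a) for |z| > |a|.
Here a = -7/15, so X(z) = z/(z - (-7/15)) = 15z/(15z + 7)
ROC: |z| > 7/15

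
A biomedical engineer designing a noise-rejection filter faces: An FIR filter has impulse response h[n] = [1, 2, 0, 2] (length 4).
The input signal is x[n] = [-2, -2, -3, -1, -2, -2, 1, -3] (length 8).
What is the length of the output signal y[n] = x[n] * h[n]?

For linear convolution, the output length is:
len(y) = len(x) + len(h) - 1 = 8 + 4 - 1 = 11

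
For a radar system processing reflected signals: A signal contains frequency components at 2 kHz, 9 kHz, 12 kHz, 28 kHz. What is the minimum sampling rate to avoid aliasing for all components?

The highest frequency component is f_max = 28 kHz.
Nyquist rate = 2 * f_max = 2 * 28 kHz = 56 kHz.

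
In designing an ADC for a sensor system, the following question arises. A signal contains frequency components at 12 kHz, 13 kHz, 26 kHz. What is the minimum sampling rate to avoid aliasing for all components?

The highest frequency component is f_max = 26 kHz.
Nyquist rate = 2 * f_max = 2 * 26 kHz = 52 kHz.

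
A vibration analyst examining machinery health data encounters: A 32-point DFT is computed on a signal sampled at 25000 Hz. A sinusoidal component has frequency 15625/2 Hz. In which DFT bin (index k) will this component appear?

DFT frequency resolution = f_s/N = 25000/32 = 3125/4 Hz
Bin index k = f_signal / resolution = 15625/2 / 3125/4 = 10
The signal frequency 15625/2 Hz falls in DFT bin k = 10.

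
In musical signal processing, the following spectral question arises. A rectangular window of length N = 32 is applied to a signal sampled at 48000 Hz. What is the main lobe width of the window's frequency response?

For a rectangular window of length N,
the main lobe width in frequency is 2*f_s/N.
= 2*48000/32 = 3000 Hz
This determines the minimum frequency separation for resolving two sinusoids.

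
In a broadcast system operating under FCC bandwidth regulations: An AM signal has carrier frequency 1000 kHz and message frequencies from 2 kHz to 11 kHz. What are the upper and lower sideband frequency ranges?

Upper sideband (USB) = fc + [fm_low, fm_high] = 1000 + [2, 11] = [1002, 1011] kHz
Lower sideband (LSB) = fc - [fm_high, fm_low] = 1000 - [11, 2] = [989, 998] kHz
Total occupied spectrum: 989 kHz to 1011 kHz (plus carrier at 1000 kHz)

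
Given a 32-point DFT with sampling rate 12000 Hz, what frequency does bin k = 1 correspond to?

The frequency of DFT bin k is: f_k = k * f_s / N
f_1 = 1 * 12000 / 32 = 375 Hz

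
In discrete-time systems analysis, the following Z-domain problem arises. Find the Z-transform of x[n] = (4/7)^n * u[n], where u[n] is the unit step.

The Z-transform of a^n * u[n] is z/(z-a) for |z| > |a|.
Here a = 4/7, so X(z) = z/(z - (4/7)) = 7z/(7z - 4)
ROC: |z| > 4/7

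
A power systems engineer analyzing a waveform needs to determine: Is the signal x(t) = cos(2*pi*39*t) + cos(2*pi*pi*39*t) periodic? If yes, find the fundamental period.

f1 = 39 Hz, f2 = 39*pi Hz
Ratio f2/f1 = pi, which is irrational.
Since the frequency ratio is irrational, no common period exists.
The signal is not periodic.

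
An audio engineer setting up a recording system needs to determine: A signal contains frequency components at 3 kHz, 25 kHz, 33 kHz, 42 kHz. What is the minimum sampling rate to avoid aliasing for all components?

The highest frequency component is f_max = 42 kHz.
Nyquist rate = 2 * f_max = 2 * 42 kHz = 84 kHz.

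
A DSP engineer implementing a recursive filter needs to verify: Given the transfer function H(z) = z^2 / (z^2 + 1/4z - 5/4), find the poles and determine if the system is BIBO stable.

Poles are roots of the denominator: z^2 + 1/4z - 5/4 = 0.
Quadratic formula: z = [-(1/4) +/- sqrt((1/4)^2 - 4*(-5/4))] / 2
Discriminant = 1/16 + 5 = 81/16; sqrt = 9/4.
z = (-1/4 +/- 9/4) / 2 => z = 1 or z = -5/4.
|p1| = 1, |p2| = 5/4.
For BIBO stability, all poles must lie inside the unit circle (|p| < 1).
System is UNSTABLE since at least one |p| >= 1.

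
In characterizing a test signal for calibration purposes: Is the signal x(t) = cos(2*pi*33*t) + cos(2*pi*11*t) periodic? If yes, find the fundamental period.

f1 = 33 Hz, f2 = 11 Hz
Period T1 = 1/33, T2 = 1/11
Ratio T1/T2 = 11/33, which is rational.
The signal is periodic with fundamental period T = 1/GCD(33,11) = 1/11 s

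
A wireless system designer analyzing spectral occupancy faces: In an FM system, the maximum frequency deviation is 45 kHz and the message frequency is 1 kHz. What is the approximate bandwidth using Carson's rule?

Carson's rule: BW = 2*(delta_f + f_m)
= 2*(45 + 1) kHz = 92 kHz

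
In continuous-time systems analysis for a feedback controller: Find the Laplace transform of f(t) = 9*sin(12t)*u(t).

Standard pair: sin(wt)*u(t) <-> w/(s^2+w^2)
With w = 12: L{9*sin(12t)*u(t)} = 108/(s^2+144)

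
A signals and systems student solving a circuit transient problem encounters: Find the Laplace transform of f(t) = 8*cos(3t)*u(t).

Standard pair: cos(wt)*u(t) <-> s/(s^2+w^2)
With w = 3: L{8*cos(3t)*u(t)} = 8s/(s^2+9)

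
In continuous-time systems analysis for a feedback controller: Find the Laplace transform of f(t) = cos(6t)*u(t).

Standard pair: cos(wt)*u(t) <-> s/(s^2+w^2)
With w = 6: L{cos(6t)*u(t)} = s/(s^2+36)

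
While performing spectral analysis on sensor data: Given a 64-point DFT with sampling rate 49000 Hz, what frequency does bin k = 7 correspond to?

The frequency of DFT bin k is: f_k = k * f_s / N
f_7 = 7 * 49000 / 64 = 42875/8 Hz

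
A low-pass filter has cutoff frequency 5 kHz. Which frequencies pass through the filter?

A low-pass filter passes all frequencies below the cutoff frequency 5 kHz and attenuates higher frequencies.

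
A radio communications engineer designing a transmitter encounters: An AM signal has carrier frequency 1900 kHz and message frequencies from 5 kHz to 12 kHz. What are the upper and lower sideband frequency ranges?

Upper sideband (USB) = fc + [fm_low, fm_high] = 1900 + [5, 12] = [1905, 1912] kHz
Lower sideband (LSB) = fc - [fm_high, fm_low] = 1900 - [12, 5] = [1888, 1895] kHz
Total occupied spectrum: 1888 kHz to 1912 kHz (plus carrier at 1900 kHz)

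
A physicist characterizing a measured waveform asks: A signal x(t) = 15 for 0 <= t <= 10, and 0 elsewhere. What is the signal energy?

Energy = integral of |x(t)|^2 dt over the signal duration
= 15^2 * 10 = 225 * 10 = 2250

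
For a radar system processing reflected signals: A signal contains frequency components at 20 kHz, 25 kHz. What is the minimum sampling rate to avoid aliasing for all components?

The highest frequency component is f_max = 25 kHz.
Nyquist rate = 2 * f_max = 2 * 25 kHz = 50 kHz.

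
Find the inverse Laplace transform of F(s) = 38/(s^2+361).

Standard pair: w/(s^2+w^2) <-> sin(wt)*u(t)
Recognize w^2 = 361, so w = 19; numerator 38 = 2*19.
f(t) = 2*sin(19t)*u(t)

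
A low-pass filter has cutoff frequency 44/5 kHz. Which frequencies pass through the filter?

A low-pass filter passes all frequencies below the cutoff frequency 44/5 kHz and attenuates higher frequencies.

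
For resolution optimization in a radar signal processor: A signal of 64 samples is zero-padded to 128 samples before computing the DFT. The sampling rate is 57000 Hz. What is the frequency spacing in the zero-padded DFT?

Original DFT: N = 64, resolution = f_s/N = 57000/64 = 7125/8 Hz
Zero-padded DFT: N = 128, resolution = f_s/N = 57000/128 = 7125/16 Hz
Zero-padding interpolates the spectrum (finer frequency grid)
but does NOT improve the true spectral resolution (ability to resolve close frequencies).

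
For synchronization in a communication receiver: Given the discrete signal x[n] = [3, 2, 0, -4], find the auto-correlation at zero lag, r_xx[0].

The auto-correlation at zero lag r_xx[0] equals the signal energy.
r_xx[0] = sum of x[n]^2 = 3^2 + 2^2 + 0^2 + (-4)^2
= 9 + 4 + 0 + 16 = 29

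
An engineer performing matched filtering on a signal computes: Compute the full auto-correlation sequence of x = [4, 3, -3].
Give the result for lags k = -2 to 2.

r_xx[k] = sum_m x[m]*x[m+k], indexed from 0, for k = -2 to 2:
  r_xx[-2] = x[2]*x[0] = -12
  r_xx[-1] = x[1]*x[0] + x[2]*x[1] = 3
  r_xx[0] = x[0]*x[0] + x[1]*x[1] + x[2]*x[2] = 34
  r_xx[1] = x[0]*x[1] + x[1]*x[2] = 3
  r_xx[2] = x[0]*x[2] = -12
r_xx = [-12, 3, 34, 3, -12]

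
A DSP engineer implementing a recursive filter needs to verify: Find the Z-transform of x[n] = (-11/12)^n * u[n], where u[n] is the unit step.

The Z-transform of a^n * u[n] is z/(z-a) for |z| > |a|.
Here a = -11/12, so X(z) = z/(z - (-11/12)) = 12z/(12z + 11)
ROC: |z| > 11/12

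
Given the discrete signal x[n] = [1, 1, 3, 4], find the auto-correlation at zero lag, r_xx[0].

The auto-correlation at zero lag r_xx[0] equals the signal energy.
r_xx[0] = sum of x[n]^2 = 1^2 + 1^2 + 3^2 + 4^2
= 1 + 1 + 9 + 16 = 27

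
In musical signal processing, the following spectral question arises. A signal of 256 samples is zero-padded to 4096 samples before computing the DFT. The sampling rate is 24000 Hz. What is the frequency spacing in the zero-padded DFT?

Original DFT: N = 256, resolution = f_s/N = 24000/256 = 375/4 Hz
Zero-padded DFT: N = 4096, resolution = f_s/N = 24000/4096 = 375/64 Hz
Zero-padding interpolates the spectrum (finer frequency grid)
but does NOT improve the true spectral resolution (ability to resolve close frequencies).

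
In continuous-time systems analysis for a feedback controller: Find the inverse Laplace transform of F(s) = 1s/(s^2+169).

Standard pair: s/(s^2+w^2) <-> cos(wt)*u(t)
With k=1, w=13: f(t) = cos(13t)*u(t)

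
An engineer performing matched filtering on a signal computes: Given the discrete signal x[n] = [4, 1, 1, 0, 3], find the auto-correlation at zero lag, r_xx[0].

The auto-correlation at zero lag r_xx[0] equals the signal energy.
r_xx[0] = sum of x[n]^2 = 4^2 + 1^2 + 1^2 + 0^2 + 3^2
= 16 + 1 + 1 + 0 + 9 = 27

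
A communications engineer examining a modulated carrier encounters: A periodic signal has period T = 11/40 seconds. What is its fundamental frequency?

The fundamental frequency is the reciprocal of the period.
f = 1/T = 1/(11/40) = 40/11 Hz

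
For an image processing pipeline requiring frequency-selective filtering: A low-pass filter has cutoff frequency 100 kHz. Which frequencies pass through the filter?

A low-pass filter passes all frequencies below the cutoff frequency 100 kHz and attenuates higher frequencies.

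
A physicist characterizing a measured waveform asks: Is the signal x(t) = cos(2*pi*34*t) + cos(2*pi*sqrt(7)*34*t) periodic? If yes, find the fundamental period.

f1 = 34 Hz, f2 = 34*sqrt(7) Hz
Ratio f2/f1 = sqrt(7), which is irrational.
Since the frequency ratio is irrational, no common period exists.
The signal is not periodic.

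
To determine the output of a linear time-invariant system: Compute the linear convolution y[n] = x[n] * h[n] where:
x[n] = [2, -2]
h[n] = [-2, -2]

y[n] = sum_k x[k]*h[n-k]. Output length = len(x) + len(h) - 1 = 2 + 2 - 1 = 3.
y[0] = 2*-2 = -4
y[1] = -2*-2 + 2*-2 = 0
y[2] = -2*-2 = 4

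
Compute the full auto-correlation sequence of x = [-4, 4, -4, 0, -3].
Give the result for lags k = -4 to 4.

r_xx[k] = sum_m x[m]*x[m+k], indexed from 0, for k = -4 to 4:
  r_xx[-4] = x[4]*x[0] = 12
  r_xx[-3] = x[3]*x[0] + x[4]*x[1] = -12
  r_xx[-2] = x[2]*x[0] + x[3]*x[1] + x[4]*x[2] = 28
  r_xx[-1] = x[1]*x[0] + x[2]*x[1] + x[3]*x[2] + x[4]*x[3] = -32
  r_xx[0] = x[0]*x[0] + x[1]*x[1] + x[2]*x[2] + x[3]*x[3] + x[4]*x[4] = 57
  r_xx[1] = x[0]*x[1] + x[1]*x[2] + x[2]*x[3] + x[3]*x[4] = -32
  r_xx[2] = x[0]*x[2] + x[1]*x[3] + x[2]*x[4] = 28
  r_xx[3] = x[0]*x[3] + x[1]*x[4] = -12
  r_xx[4] = x[0]*x[4] = 12
r_xx = [12, -12, 28, -32, 57, -32, 28, -12, 12]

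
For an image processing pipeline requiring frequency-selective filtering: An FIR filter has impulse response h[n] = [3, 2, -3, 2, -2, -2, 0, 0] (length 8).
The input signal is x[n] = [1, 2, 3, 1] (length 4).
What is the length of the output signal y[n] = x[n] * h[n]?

For linear convolution, the output length is:
len(y) = len(x) + len(h) - 1 = 4 + 8 - 1 = 11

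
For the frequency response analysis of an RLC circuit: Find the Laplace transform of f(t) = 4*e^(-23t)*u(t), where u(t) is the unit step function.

Standard Laplace transform pair:
e^(-at)*u(t) <-> 1/(s+a)
With a = 23: L{4*e^(-23t)*u(t)} = 4/(s+23), ROC: Re(s) > -23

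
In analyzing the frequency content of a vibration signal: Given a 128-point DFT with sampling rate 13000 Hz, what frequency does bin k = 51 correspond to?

The frequency of DFT bin k is: f_k = k * f_s / N
f_51 = 51 * 13000 / 128 = 82875/16 Hz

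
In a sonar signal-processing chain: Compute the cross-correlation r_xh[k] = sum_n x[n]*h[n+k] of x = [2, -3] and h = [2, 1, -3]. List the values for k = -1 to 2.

Both sequences indexed from 0 and zero outside their support.
Lags with overlap: k = -1 to 2.
  r_xh[-1] = x[1]*h[0] = -6
  r_xh[0] = x[0]*h[0] + x[1]*h[1] = 1
  r_xh[1] = x[0]*h[1] + x[1]*h[2] = 11
  r_xh[2] = x[0]*h[2] = -6
r_xh = [-6, 1, 11, -6] (for k = -1, ..., 2)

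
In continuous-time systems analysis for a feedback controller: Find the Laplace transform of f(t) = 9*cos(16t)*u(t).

Standard pair: cos(wt)*u(t) <-> s/(s^2+w^2)
With w = 16: L{9*cos(16t)*u(t)} = 9s/(s^2+256)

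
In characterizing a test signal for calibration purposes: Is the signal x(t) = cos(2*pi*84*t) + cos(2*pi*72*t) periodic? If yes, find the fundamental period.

f1 = 84 Hz, f2 = 72 Hz
Period T1 = 1/84, T2 = 1/72
Ratio T1/T2 = 72/84, which is rational.
The signal is periodic with fundamental period T = 1/GCD(84,72) = 1/12 s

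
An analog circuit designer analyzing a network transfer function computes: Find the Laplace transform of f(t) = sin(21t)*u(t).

Standard pair: sin(wt)*u(t) <-> w/(s^2+w^2)
With w = 21: L{sin(21t)*u(t)} = 21/(s^2+441)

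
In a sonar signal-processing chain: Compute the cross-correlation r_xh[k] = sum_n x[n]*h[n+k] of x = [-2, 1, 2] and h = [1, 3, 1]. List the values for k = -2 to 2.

Both sequences indexed from 0 and zero outside their support.
Lags with overlap: k = -2 to 2.
  r_xh[-2] = x[2]*h[0] = 2
  r_xh[-1] = x[1]*h[0] + x[2]*h[1] = 7
  r_xh[0] = x[0]*h[0] + x[1]*h[1] + x[2]*h[2] = 3
  r_xh[1] = x[0]*h[1] + x[1]*h[2] = -5
  r_xh[2] = x[0]*h[2] = -2
r_xh = [2, 7, 3, -5, -2] (for k = -2, ..., 2)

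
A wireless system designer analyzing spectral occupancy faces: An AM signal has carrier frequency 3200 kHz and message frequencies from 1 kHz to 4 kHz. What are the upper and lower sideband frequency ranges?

Upper sideband (USB) = fc + [fm_low, fm_high] = 3200 + [1, 4] = [3201, 3204] kHz
Lower sideband (LSB) = fc - [fm_high, fm_low] = 3200 - [4, 1] = [3196, 3199] kHz
Total occupied spectrum: 3196 kHz to 3204 kHz (plus carrier at 3200 kHz)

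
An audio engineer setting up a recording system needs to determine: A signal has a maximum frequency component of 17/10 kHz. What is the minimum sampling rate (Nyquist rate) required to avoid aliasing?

By the Nyquist-Shannon sampling theorem,
the minimum sampling rate (Nyquist rate) must be at least 2 * f_max.
Nyquist rate = 2 * 17/10 kHz = 17/5 kHz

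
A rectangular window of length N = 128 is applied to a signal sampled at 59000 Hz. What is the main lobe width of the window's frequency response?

For a rectangular window of length N,
the main lobe width in frequency is 2*f_s/N.
= 2*59000/128 = 7375/8 Hz
This determines the minimum frequency separation for resolving two sinusoids.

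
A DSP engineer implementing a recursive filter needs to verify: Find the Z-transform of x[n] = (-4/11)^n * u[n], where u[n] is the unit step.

The Z-transform of a^n * u[n] is z/(z-a) for |z| > |a|.
Here a = -4/11, so X(z) = z/(z - (-4/11)) = 11z/(11z + 4)
ROC: |z| > 4/11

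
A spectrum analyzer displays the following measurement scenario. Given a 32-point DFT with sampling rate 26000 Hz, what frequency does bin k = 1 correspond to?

The frequency of DFT bin k is: f_k = k * f_s / N
f_1 = 1 * 26000 / 32 = 1625/2 Hz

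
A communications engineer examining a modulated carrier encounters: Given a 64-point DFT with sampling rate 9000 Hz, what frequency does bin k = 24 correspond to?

The frequency of DFT bin k is: f_k = k * f_s / N
f_24 = 24 * 9000 / 64 = 3375 Hz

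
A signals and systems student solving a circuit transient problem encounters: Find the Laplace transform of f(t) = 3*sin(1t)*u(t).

Standard pair: sin(wt)*u(t) <-> w/(s^2+w^2)
With w = 1: L{3*sin(1t)*u(t)} = 3/(s^2+1)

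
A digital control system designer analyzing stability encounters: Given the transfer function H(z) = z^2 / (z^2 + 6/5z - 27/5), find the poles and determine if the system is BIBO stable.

Poles are roots of the denominator: z^2 + 6/5z - 27/5 = 0.
Quadratic formula: z = [-(6/5) +/- sqrt((6/5)^2 - 4*(-27/5))] / 2
Discriminant = 36/25 + 108/5 = 576/25; sqrt = 24/5.
z = (-6/5 +/- 24/5) / 2 => z = 9/5 or z = -3.
|p1| = 9/5, |p2| = 3.
For BIBO stability, all poles must lie inside the unit circle (|p| < 1).
System is UNSTABLE since at least one |p| >= 1.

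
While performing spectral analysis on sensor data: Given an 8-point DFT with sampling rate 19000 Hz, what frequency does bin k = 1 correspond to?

The frequency of DFT bin k is: f_k = k * f_s / N
f_1 = 1 * 19000 / 8 = 2375 Hz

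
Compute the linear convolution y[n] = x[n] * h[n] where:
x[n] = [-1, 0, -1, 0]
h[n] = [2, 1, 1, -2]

y[n] = sum_k x[k]*h[n-k]. Output length = len(x) + len(h) - 1 = 4 + 4 - 1 = 7.
y[0] = -1*2 = -2
y[1] = 0*2 + -1*1 = -1
y[2] = -1*2 + 0*1 + -1*1 = -3
y[3] = 0*2 + -1*1 + 0*1 + -1*-2 = 1
y[4] = 0*1 + -1*1 + 0*-2 = -1
y[5] = 0*1 + -1*-2 = 2
y[6] = 0*-2 = 0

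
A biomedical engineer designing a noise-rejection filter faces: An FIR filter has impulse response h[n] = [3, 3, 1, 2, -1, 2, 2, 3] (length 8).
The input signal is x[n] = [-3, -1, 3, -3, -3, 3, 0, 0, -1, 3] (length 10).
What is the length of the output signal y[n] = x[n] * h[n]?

For linear convolution, the output length is:
len(y) = len(x) + len(h) - 1 = 10 + 8 - 1 = 17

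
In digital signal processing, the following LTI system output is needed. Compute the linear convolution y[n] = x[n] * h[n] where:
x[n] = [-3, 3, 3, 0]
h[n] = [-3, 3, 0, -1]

y[n] = sum_k x[k]*h[n-k]. Output length = len(x) + len(h) - 1 = 4 + 4 - 1 = 7.
y[0] = -3*-3 = 9
y[1] = 3*-3 + -3*3 = -18
y[2] = 3*-3 + 3*3 + -3*0 = 0
y[3] = 0*-3 + 3*3 + 3*0 + -3*-1 = 12
y[4] = 0*3 + 3*0 + 3*-1 = -3
y[5] = 0*0 + 3*-1 = -3
y[6] = 0*-1 = 0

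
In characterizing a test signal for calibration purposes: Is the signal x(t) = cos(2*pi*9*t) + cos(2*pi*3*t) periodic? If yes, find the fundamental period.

f1 = 9 Hz, f2 = 3 Hz
Period T1 = 1/9, T2 = 1/3
Ratio T1/T2 = 3/9, which is rational.
The signal is periodic with fundamental period T = 1/GCD(9,3) = 1/3 s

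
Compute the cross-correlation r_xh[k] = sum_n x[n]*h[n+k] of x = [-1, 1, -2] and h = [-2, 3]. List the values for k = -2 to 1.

Both sequences indexed from 0 and zero outside their support.
Lags with overlap: k = -2 to 1.
  r_xh[-2] = x[2]*h[0] = 4
  r_xh[-1] = x[1]*h[0] + x[2]*h[1] = -8
  r_xh[0] = x[0]*h[0] + x[1]*h[1] = 5
  r_xh[1] = x[0]*h[1] = -3
r_xh = [4, -8, 5, -3] (for k = -2, ..., 1)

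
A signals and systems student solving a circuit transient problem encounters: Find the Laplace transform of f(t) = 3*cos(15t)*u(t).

Standard pair: cos(wt)*u(t) <-> s/(s^2+w^2)
With w = 15: L{3*cos(15t)*u(t)} = 3s/(s^2+225)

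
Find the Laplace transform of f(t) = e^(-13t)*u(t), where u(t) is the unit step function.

Standard Laplace transform pair:
e^(-at)*u(t) <-> 1/(s+a)
With a = 13: L{e^(-13t)*u(t)} = 1/(s+13), ROC: Re(s) > -13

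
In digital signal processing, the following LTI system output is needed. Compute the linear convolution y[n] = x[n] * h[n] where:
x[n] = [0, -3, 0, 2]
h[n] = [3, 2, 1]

y[n] = sum_k x[k]*h[n-k]. Output length = len(x) + len(h) - 1 = 4 + 3 - 1 = 6.
y[0] = 0*3 = 0
y[1] = -3*3 + 0*2 = -9
y[2] = 0*3 + -3*2 + 0*1 = -6
y[3] = 2*3 + 0*2 + -3*1 = 3
y[4] = 2*2 + 0*1 = 4
y[5] = 2*1 = 2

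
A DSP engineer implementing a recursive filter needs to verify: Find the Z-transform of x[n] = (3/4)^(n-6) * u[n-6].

Time-shifting property: if X(z) = Z{x[n]}, then Z{x[n-d]} = z^(-d) * X(z)
X(z) = z/(z - 3/4) for x[n] = (3/4)^n * u[n]
Z{x[n-6]} = z^(-6) * z/(z - 3/4) = z^(-5)/(z - 3/4)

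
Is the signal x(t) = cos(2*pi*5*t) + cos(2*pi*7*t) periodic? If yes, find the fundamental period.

f1 = 5 Hz, f2 = 7 Hz
Period T1 = 1/5, T2 = 1/7
Ratio T1/T2 = 7/5, which is rational.
The signal is periodic with fundamental period T = 1/GCD(5,7) = 1 s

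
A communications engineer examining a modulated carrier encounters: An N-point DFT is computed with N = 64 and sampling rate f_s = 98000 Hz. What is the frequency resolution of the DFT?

DFT frequency resolution = f_s / N
= 98000 / 64 = 6125/4 Hz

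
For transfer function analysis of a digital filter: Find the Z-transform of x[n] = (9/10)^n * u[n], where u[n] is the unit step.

The Z-transform of a^n * u[n] is z/(z-a) for |z| > |a|.
Here a = 9/10, so X(z) = z/(z - (9/10)) = 10z/(10z - 9)
ROC: |z| > 9/10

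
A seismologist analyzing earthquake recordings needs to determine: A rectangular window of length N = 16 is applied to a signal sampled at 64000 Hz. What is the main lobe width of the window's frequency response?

For a rectangular window of length N,
the main lobe width in frequency is 2*f_s/N.
= 2*64000/16 = 8000 Hz
This determines the minimum frequency separation for resolving two sinusoids.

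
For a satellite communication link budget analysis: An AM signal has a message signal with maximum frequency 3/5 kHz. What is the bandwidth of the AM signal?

In AM (double-sideband), the bandwidth is twice the message frequency.
BW = 2 * f_m = 2 * 3/5 kHz = 6/5 kHz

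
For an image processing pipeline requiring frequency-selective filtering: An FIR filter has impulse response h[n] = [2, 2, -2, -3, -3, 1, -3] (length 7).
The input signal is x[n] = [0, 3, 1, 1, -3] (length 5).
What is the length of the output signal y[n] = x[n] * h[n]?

For linear convolution, the output length is:
len(y) = len(x) + len(h) - 1 = 5 + 7 - 1 = 11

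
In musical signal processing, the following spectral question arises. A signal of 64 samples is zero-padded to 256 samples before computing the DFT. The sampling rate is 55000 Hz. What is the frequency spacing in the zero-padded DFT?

Original DFT: N = 64, resolution = f_s/N = 55000/64 = 6875/8 Hz
Zero-padded DFT: N = 256, resolution = f_s/N = 55000/256 = 6875/32 Hz
Zero-padding interpolates the spectrum (finer frequency grid)
but does NOT improve the true spectral resolution (ability to resolve close frequencies).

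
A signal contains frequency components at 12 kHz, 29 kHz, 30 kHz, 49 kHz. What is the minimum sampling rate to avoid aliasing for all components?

The highest frequency component is f_max = 49 kHz.
Nyquist rate = 2 * f_max = 2 * 49 kHz = 98 kHz.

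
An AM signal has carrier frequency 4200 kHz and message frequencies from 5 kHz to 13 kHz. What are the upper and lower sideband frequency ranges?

Upper sideband (USB) = fc + [fm_low, fm_high] = 4200 + [5, 13] = [4205, 4213] kHz
Lower sideband (LSB) = fc - [fm_high, fm_low] = 4200 - [13, 5] = [4187, 4195] kHz
Total occupied spectrum: 4187 kHz to 4213 kHz (plus carrier at 4200 kHz)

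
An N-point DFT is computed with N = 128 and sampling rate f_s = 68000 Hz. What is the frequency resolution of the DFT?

DFT frequency resolution = f_s / N
= 68000 / 128 = 2125/4 Hz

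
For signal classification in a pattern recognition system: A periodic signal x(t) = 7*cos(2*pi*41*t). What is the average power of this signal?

Average power of A*cos(wt) is A^2/2.
P = 7^2 / 2 = 49/2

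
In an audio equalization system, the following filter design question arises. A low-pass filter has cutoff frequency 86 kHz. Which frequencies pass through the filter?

A low-pass filter passes all frequencies below the cutoff frequency 86 kHz and attenuates higher frequencies.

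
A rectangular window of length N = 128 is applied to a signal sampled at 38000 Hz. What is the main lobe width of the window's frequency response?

For a rectangular window of length N,
the main lobe width in frequency is 2*f_s/N.
= 2*38000/128 = 2375/4 Hz
This determines the minimum frequency separation for resolving two sinusoids.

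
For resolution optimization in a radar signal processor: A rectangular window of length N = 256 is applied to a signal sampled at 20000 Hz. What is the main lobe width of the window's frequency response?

For a rectangular window of length N,
the main lobe width in frequency is 2*f_s/N.
= 2*20000/256 = 625/4 Hz
This determines the minimum frequency separation for resolving two sinusoids.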